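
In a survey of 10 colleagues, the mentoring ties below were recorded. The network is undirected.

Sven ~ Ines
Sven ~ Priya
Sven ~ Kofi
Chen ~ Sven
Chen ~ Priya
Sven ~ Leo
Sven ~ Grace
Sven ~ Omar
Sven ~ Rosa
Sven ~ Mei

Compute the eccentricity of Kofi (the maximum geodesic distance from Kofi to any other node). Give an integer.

Distances from Kofi: Chen:2, Grace:2, Ines:2, Leo:2, Mei:2, Omar:2, Priya:2, Rosa:2, Sven:1.
The largest is 2 (to Chen, Mei, Rosa, Omar, Ines, Priya, Leo, and Grace), so the eccentricity of Kofi is 2.

2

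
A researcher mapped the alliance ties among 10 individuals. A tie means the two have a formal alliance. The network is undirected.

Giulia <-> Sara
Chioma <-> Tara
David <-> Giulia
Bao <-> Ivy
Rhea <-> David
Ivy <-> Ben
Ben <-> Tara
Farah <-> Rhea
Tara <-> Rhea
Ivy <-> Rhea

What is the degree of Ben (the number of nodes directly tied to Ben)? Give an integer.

Ben is directly tied to Ivy and Tara. That is 2 neighbors, so the degree of Ben is 2.

2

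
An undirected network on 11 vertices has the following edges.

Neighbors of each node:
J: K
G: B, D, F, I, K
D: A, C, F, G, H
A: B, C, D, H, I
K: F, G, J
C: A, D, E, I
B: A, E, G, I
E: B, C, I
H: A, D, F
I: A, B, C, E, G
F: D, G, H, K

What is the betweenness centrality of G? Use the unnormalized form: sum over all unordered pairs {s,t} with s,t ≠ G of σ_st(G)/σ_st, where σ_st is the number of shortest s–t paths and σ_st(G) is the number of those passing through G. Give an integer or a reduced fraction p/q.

Pairs whose geodesics pass through G — D–K: 1/2; D–J: 1/2; D–B: 1/2; D–I: 1/3; K–E: 2/2; K–B: 1; K–C: 2/3; K–I: 1; K–A: 3/5; E–J: 2/2; E–F: 2/3; J–B: 1; J–C: 2/3; J–I: 1 … (+3 more pairs).
All other pairs contribute 0.
Summing the contributions gives betweenness(G) = 391/30.

391/30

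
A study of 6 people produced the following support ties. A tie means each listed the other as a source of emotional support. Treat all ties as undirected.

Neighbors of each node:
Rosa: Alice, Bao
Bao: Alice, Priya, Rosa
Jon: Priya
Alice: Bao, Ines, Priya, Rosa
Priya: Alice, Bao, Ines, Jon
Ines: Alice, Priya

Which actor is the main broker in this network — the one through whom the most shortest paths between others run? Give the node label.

Unnormalized betweenness of each node: Alice:5/2, Bao:1, Ines:0, Jon:0, Priya:9/2, Rosa:0.
Priya has the largest value, 9/2, making it the main broker — the node through which the most shortest paths run.

Priya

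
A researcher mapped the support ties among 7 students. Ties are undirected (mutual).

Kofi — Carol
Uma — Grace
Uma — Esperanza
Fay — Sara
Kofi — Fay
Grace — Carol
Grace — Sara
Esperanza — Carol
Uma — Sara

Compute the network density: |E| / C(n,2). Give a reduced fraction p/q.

3/7

There are 9 edges and 7 nodes, so the maximum possible is C(7,2) = 21.
Density = 9/21 = 3/7.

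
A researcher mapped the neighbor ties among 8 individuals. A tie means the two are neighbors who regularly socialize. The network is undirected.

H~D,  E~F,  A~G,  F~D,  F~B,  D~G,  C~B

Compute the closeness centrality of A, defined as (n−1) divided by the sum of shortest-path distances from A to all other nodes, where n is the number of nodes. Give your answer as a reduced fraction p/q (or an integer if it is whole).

7/22

Distances from A: B:4, C:5, D:2, E:4, F:3, G:1, H:3. Sum = 22.
n = 8, so closeness = 7/22.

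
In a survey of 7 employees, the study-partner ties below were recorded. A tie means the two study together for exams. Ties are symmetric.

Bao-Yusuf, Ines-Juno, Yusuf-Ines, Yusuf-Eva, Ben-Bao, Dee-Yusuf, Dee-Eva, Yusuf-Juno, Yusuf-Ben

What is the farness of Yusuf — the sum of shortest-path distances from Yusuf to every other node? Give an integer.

Distances from Yusuf: Bao:1, Ben:1, Dee:1, Eva:1, Ines:1, Juno:1.
Sum = 1 + 1 + 1 + 1 + 1 + 1 = 6.

6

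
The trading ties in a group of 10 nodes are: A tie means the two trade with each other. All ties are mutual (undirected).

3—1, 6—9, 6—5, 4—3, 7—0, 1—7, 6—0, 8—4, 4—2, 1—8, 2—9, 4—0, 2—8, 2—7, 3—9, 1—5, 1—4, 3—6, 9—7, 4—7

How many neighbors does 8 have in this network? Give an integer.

3

8 is directly tied to 1, 2, and 4. That is 3 neighbors, so the degree of 8 is 3.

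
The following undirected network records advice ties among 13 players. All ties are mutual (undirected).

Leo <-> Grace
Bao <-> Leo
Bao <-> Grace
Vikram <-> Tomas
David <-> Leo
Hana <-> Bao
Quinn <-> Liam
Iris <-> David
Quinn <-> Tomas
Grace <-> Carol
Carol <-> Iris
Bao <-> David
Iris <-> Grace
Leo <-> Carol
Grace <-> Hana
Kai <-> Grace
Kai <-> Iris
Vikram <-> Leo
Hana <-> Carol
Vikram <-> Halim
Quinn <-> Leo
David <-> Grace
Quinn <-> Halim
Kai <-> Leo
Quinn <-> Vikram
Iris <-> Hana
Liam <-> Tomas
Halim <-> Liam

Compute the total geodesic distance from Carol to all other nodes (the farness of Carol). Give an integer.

23

Distances from Carol: Bao:2, David:2, Grace:1, Halim:3, Hana:1, Iris:1, Kai:2, Leo:1, Liam:3, Quinn:2, Tomas:3, Vikram:2.
Sum = 2 + 2 + 1 + 3 + 1 + 1 + 2 + 1 + 3 + 2 + 3 + 2 = 23.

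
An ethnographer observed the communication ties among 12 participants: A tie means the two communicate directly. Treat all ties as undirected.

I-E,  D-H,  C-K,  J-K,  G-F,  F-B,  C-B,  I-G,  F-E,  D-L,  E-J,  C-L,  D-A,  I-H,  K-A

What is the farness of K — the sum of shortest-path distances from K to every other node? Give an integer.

24

Distances from K: A:1, B:2, C:1, D:2, E:2, F:3, G:4, H:3, I:3, J:1, L:2.
Sum = 1 + 2 + 1 + 2 + 2 + 3 + 4 + 3 + 3 + 1 + 2 = 24.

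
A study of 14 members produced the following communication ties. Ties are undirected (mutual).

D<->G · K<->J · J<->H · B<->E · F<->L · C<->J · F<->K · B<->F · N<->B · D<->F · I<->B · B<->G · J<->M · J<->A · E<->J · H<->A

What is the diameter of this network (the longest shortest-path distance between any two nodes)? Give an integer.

4

Eccentricity of each node (its greatest distance to any other): A:4, B:3, C:4, D:4, E:3, F:3, G:4, H:4, I:4, J:3, K:3, L:4, M:4, N:4.
The maximum eccentricity is 4, realized for instance by the pair D–C via D – F – K – J – C. So the diameter is 4.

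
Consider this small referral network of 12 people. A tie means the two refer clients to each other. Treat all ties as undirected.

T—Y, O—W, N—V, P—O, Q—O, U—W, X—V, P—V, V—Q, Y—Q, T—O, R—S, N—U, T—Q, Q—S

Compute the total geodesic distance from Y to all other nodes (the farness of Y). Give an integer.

Distances from Y: N:3, O:2, P:3, Q:1, R:3, S:2, T:1, U:4, V:2, W:3, X:3.
Sum = 3 + 2 + 3 + 1 + 3 + 2 + 1 + 4 + 2 + 3 + 3 = 27.

27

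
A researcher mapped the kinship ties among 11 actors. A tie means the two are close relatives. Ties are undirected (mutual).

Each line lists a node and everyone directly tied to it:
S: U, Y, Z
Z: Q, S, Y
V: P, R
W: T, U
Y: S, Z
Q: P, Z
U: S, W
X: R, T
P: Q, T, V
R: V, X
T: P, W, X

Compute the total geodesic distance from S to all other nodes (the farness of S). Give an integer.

Distances from S: P:3, Q:2, R:5, T:3, U:1, V:4, W:2, X:4, Y:1, Z:1.
Sum = 3 + 2 + 5 + 3 + 1 + 4 + 2 + 4 + 1 + 1 = 26.

26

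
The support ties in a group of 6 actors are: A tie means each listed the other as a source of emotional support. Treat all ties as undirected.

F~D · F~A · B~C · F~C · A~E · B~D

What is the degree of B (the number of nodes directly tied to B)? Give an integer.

2

B is directly tied to C and D. That is 2 neighbors, so the degree of B is 2.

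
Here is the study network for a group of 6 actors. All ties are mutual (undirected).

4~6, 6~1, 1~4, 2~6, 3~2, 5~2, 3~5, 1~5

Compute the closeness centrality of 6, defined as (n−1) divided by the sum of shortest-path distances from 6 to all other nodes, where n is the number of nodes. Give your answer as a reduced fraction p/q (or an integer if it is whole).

5/7

Distances from 6: 1:1, 2:1, 3:2, 4:1, 5:2. Sum = 7.
n = 6, so closeness = 5/7.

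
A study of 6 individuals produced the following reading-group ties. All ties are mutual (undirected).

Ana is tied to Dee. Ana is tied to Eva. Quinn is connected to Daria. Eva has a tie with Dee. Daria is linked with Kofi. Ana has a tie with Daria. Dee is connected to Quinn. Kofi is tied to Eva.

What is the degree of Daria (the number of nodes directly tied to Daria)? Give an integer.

3

Daria is directly tied to Ana, Kofi, and Quinn. That is 3 neighbors, so the degree of Daria is 3.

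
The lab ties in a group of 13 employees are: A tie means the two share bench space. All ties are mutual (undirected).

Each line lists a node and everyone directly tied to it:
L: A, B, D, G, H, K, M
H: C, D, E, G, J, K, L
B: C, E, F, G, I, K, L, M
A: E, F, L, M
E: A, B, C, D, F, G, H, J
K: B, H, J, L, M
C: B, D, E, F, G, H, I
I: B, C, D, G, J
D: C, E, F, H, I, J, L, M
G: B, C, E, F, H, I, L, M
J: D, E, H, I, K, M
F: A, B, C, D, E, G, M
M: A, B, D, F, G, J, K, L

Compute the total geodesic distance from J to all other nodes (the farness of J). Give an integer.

18

Distances from J: A:2, B:2, C:2, D:1, E:1, F:2, G:2, H:1, I:1, K:1, L:2, M:1.
Sum = 2 + 2 + 2 + 1 + 1 + 2 + 2 + 1 + 1 + 1 + 2 + 1 = 18.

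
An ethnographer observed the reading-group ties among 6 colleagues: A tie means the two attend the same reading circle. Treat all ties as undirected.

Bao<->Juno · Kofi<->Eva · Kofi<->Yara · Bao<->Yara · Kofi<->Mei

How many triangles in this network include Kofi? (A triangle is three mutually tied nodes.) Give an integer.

Kofi's neighbors are Eva, Mei, and Yara, but none of them are tied to each other, so no triangle contains Kofi.

0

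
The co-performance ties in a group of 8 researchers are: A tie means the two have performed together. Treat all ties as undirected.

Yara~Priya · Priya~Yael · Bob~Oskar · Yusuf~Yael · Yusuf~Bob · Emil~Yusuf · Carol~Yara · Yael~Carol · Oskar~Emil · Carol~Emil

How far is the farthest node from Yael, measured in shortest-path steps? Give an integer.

3

Distances from Yael: Bob:2, Carol:1, Emil:2, Oskar:3, Priya:1, Yara:2, Yusuf:1.
The largest is 3 (to Oskar), so the eccentricity of Yael is 3.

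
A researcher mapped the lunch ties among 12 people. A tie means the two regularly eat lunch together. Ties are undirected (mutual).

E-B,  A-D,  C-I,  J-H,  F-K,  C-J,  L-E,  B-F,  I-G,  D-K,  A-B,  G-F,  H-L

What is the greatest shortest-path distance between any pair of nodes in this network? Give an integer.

Eccentricity of each node (its greatest distance to any other): A:5, B:4, C:5, D:6, E:4, F:4, G:4, H:5, I:4, J:6, K:5, L:4.
The maximum eccentricity is 6, realized for instance by the pair D–J via D – A – B – E – L – H – J. So the diameter is 6.

6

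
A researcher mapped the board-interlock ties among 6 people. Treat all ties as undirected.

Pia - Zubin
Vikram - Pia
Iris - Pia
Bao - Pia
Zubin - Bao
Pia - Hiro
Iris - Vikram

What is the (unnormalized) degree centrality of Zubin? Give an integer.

Zubin is directly tied to Bao and Pia. That is 2 neighbors, so the degree of Zubin is 2.

2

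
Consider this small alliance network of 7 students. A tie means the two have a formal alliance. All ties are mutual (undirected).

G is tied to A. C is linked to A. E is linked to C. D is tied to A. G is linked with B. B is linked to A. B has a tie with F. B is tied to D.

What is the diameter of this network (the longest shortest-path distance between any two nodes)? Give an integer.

4

Eccentricity of each node (its greatest distance to any other): A:2, B:3, C:3, D:3, E:4, F:4, G:3.
The maximum eccentricity is 4, realized for instance by the pair F–E via F – B – A – C – E. So the diameter is 4.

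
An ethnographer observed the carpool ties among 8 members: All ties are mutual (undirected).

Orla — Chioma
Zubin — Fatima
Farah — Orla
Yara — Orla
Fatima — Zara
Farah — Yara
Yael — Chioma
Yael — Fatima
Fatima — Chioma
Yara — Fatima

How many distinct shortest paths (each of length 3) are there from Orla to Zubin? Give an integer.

The shortest distance is 3. The length-3 paths are: Orla–Chioma–Fatima–Zubin; Orla–Yara–Fatima–Zubin.
That gives 2 distinct shortest paths.

2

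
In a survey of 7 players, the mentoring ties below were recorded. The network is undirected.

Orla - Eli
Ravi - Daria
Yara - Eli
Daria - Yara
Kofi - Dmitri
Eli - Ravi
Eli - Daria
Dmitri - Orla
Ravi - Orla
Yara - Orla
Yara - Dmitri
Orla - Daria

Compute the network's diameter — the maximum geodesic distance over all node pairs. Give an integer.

Eccentricity of each node (its greatest distance to any other): Daria:3, Dmitri:2, Eli:3, Kofi:3, Orla:2, Ravi:3, Yara:2.
The maximum eccentricity is 3, realized for instance by the pair Kofi–Daria via Kofi – Dmitri – Yara – Daria. So the diameter is 3.

3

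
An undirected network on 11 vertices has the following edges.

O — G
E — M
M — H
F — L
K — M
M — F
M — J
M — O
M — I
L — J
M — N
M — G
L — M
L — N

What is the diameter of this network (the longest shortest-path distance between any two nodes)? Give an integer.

2

Eccentricity of each node (its greatest distance to any other): E:2, F:2, G:2, H:2, I:2, J:2, K:2, L:2, M:1, N:2, O:2.
The maximum eccentricity is 2, realized for instance by the pair O–E via O – M – E. So the diameter is 2.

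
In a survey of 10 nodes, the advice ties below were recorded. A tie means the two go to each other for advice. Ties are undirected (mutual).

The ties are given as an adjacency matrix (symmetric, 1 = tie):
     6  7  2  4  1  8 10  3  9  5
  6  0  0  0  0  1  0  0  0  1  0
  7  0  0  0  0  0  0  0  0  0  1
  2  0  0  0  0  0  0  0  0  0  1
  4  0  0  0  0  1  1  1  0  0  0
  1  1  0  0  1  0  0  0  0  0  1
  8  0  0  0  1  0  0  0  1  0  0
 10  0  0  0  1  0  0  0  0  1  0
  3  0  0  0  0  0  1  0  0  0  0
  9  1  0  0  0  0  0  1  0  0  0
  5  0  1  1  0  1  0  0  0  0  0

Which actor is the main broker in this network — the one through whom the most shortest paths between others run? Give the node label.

Unnormalized betweenness of each node: 1:21, 2:0, 3:0, 4:18, 5:15, 6:4, 7:0, 8:8, 9:1, 10:3.
1 has the largest value, 21, making it the main broker — the node through which the most shortest paths run.

1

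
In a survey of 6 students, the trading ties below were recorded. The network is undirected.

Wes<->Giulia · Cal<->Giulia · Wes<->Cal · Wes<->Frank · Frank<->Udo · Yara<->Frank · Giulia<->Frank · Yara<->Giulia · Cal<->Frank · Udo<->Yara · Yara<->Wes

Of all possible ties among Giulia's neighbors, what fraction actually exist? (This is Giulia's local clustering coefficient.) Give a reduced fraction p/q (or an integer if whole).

Giulia's neighbors: Cal, Frank, Wes, and Yara (k = 4).
Possible neighbor pairs: C(4,2) = 6. Edges among them: Cal–Frank, Cal–Wes, Frank–Wes, Frank–Yara, Wes–Yara → e = 5.
Clustering(Giulia) = 5/6.

5/6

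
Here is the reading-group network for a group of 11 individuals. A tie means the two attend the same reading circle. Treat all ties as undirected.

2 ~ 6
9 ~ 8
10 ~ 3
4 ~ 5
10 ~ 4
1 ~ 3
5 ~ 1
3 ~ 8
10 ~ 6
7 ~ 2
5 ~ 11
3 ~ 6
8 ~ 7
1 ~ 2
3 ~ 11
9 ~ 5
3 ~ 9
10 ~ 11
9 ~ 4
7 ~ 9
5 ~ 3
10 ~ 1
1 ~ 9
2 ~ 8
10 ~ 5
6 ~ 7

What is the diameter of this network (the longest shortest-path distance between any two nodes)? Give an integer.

3

Eccentricity of each node (its greatest distance to any other): 1:2, 2:3, 3:2, 4:3, 5:2, 6:2, 7:3, 8:2, 9:2, 10:2, 11:3.
The maximum eccentricity is 3, realized for instance by the pair 4–2 via 4 – 9 – 7 – 2. So the diameter is 3.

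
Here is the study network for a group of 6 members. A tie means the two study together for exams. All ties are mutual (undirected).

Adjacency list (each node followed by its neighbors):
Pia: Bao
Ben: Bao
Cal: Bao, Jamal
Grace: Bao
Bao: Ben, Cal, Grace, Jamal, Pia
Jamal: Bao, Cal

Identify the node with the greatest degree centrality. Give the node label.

Degrees — Bao:5, Ben:1, Cal:2, Grace:1, Jamal:2, Pia:1.
The maximum is 5, attained only by Bao.

Bao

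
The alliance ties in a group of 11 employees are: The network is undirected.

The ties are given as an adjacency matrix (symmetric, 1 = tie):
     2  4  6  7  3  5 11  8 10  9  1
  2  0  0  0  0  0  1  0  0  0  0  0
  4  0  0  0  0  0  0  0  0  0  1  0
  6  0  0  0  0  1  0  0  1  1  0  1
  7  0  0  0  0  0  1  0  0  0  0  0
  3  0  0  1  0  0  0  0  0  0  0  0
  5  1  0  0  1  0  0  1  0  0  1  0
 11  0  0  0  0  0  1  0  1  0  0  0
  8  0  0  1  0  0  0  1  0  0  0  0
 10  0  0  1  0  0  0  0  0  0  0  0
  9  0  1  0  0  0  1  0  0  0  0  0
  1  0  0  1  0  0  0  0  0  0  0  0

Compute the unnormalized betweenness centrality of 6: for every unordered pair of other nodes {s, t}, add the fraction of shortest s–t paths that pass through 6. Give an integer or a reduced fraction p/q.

24

Pairs whose geodesics pass through 6 — 2–3: 1; 2–10: 1; 2–1: 1; 4–3: 1; 4–10: 1; 4–1: 1; 7–3: 1; 7–10: 1; 7–1: 1; 3–5: 1; 3–11: 1; 3–8: 1; 3–10: 1; 3–9: 1 … (+10 more pairs).
All other pairs contribute 0.
Summing the contributions gives betweenness(6) = 24.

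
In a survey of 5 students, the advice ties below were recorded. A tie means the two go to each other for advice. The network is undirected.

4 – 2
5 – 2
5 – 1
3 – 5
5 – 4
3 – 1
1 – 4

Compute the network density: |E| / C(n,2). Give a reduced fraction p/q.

There are 7 edges and 5 nodes, so the maximum possible is C(5,2) = 10.
Density = 7/10.

7/10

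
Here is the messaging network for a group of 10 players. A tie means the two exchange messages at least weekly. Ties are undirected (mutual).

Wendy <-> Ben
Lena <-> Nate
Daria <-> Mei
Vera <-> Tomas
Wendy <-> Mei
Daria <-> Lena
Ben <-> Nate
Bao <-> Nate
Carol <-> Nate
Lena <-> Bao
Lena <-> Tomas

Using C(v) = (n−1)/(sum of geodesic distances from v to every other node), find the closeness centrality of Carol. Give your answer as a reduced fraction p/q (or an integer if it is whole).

Distances from Carol: Bao:2, Ben:2, Daria:3, Lena:2, Mei:4, Nate:1, Tomas:3, Vera:4, Wendy:3. Sum = 24.
n = 10, so closeness = 9/24 = 3/8.

3/8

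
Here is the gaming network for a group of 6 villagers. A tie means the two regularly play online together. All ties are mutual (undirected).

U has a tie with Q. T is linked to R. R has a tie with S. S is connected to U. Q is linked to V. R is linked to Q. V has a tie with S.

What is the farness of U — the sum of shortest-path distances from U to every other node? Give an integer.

Distances from U: Q:1, R:2, S:1, T:3, V:2.
Sum = 1 + 2 + 1 + 3 + 2 = 9.

9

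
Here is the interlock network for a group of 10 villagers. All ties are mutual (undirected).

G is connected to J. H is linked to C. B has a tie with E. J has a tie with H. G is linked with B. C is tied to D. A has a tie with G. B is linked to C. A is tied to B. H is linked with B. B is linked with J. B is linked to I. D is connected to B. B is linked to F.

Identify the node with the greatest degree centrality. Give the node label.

B

Degrees — A:2, B:9, C:3, D:2, E:1, F:1, G:3, H:3, I:1, J:3.
The maximum is 9, attained only by B.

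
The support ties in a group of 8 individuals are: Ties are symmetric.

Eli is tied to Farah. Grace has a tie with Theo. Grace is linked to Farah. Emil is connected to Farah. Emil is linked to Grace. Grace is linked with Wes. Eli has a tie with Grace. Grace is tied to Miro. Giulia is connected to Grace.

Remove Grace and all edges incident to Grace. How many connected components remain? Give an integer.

5

Without Grace, the remaining ties split the others into: {Giulia}; {Eli, Emil, Farah}; {Theo}; {Miro}; {Wes}.
That's 5 separate components.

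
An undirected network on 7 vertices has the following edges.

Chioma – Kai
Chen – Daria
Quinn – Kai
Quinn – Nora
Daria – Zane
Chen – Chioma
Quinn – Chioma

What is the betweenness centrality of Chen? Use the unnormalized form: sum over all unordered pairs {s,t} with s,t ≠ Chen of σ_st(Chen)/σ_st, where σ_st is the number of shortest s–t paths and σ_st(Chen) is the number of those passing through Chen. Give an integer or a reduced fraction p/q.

Pairs whose geodesics pass through Chen — Daria–Quinn: 1; Daria–Kai: 1; Daria–Nora: 1; Daria–Chioma: 1; Quinn–Zane: 1; Kai–Zane: 1; Nora–Zane: 1; Chioma–Zane: 1.
All other pairs contribute 0.
Summing the contributions gives betweenness(Chen) = 8.

8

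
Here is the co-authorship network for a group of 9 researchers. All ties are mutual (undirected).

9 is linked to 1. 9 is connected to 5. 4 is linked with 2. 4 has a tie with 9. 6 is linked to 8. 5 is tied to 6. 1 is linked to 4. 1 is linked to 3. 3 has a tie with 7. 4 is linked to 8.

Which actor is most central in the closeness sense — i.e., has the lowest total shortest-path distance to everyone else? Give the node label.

Farness (sum of distances to all others) for each node — 1:14, 2:20, 3:19, 4:13, 5:18, 6:21, 7:26, 8:17, 9:14.
The smallest farness is 13, for 4, so 4 has the highest closeness.

4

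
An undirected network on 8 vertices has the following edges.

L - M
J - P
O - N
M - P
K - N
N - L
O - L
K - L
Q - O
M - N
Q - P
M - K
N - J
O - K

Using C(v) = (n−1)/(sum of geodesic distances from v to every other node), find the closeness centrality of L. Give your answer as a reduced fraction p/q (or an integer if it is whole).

Distances from L: J:2, K:1, M:1, N:1, O:1, P:2, Q:2. Sum = 10.
n = 8, so closeness = 7/10.

7/10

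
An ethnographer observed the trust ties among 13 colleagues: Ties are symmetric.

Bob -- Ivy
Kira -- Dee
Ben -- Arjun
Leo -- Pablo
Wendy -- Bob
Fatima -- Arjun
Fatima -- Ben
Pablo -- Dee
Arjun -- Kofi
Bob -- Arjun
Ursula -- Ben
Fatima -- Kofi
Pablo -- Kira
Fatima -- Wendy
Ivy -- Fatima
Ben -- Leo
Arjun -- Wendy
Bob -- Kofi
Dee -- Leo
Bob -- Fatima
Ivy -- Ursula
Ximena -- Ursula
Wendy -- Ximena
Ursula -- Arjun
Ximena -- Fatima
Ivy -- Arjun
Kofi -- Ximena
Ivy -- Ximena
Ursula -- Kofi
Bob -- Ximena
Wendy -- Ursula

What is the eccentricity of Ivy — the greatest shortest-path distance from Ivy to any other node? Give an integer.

Distances from Ivy: Arjun:1, Ben:2, Bob:1, Dee:4, Fatima:1, Kira:5, Kofi:2, Leo:3, Pablo:4, Ursula:1, Wendy:2, Ximena:1.
The largest is 5 (to Kira), so the eccentricity of Ivy is 5.

5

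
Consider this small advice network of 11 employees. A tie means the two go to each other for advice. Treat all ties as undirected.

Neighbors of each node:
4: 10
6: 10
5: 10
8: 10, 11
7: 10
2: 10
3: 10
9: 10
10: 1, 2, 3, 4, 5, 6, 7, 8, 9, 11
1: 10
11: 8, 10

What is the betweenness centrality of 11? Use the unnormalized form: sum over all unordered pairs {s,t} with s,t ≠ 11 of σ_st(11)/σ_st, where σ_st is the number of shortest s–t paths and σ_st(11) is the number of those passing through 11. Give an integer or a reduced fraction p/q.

No shortest path between any pair of other nodes passes through 11.
Summing the contributions gives betweenness(11) = 0.

0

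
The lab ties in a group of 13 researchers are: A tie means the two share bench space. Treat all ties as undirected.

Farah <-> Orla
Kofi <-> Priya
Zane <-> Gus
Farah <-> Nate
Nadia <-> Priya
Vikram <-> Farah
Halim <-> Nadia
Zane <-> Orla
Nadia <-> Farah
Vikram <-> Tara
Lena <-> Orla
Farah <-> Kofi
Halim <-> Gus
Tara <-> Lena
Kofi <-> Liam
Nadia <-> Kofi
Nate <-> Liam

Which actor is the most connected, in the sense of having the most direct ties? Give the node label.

Farah

Degrees — Farah:5, Gus:2, Halim:2, Kofi:4, Lena:2, Liam:2, Nadia:4, Nate:2, Orla:3, Priya:2, Tara:2, Vikram:2, Zane:2.
The maximum is 5, attained only by Farah.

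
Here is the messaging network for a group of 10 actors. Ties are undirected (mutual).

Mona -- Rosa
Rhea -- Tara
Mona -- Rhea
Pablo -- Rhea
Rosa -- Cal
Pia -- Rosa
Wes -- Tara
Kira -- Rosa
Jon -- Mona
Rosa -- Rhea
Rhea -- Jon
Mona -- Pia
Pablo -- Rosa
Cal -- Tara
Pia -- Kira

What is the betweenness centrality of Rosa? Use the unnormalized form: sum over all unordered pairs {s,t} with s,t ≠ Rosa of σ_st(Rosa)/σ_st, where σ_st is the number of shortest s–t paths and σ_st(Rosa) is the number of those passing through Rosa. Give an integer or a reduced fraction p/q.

41/3

Pairs whose geodesics pass through Rosa — Kira–Wes: 2/2; Kira–Cal: 1; Kira–Jon: 2/3; Kira–Rhea: 1; Kira–Mona: 1/2; Kira–Tara: 2/2; Kira–Pablo: 1; Wes–Pia: 2/3; Cal–Jon: 2/3; Cal–Rhea: 1/2; Cal–Mona: 1; Cal–Pia: 1; Cal–Pablo: 1; Rhea–Pia: 1/2 … (+3 more pairs).
All other pairs contribute 0.
Summing the contributions gives betweenness(Rosa) = 41/3.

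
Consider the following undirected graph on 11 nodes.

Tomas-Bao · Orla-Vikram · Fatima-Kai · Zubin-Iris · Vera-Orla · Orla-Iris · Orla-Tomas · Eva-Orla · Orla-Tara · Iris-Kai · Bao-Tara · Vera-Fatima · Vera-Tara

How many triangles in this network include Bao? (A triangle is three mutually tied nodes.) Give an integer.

Bao's neighbors are Tara and Tomas, but none of them are tied to each other, so no triangle contains Bao.

0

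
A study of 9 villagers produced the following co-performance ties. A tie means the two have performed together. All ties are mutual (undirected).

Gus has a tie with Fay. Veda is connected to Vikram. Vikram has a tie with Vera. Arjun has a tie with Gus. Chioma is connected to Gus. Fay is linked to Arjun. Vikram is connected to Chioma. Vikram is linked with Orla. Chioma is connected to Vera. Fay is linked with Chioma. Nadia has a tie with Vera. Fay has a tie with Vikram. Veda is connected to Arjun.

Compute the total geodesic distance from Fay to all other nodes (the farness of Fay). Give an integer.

13

Distances from Fay: Arjun:1, Chioma:1, Gus:1, Nadia:3, Orla:2, Veda:2, Vera:2, Vikram:1.
Sum = 1 + 1 + 1 + 3 + 2 + 2 + 2 + 1 = 13.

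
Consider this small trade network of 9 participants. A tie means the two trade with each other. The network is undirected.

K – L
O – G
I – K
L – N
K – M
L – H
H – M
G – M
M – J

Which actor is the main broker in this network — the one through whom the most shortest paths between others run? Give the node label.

M

Unnormalized betweenness of each node: G:7, H:4, I:0, J:0, K:11, L:8, M:18, N:0, O:0.
M has the largest value, 18, making it the main broker — the node through which the most shortest paths run.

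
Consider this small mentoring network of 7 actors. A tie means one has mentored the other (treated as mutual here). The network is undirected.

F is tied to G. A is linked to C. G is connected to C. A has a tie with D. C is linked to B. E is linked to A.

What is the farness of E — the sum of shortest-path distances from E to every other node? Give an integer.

15

Distances from E: A:1, B:3, C:2, D:2, F:4, G:3.
Sum = 1 + 3 + 2 + 2 + 4 + 3 = 15.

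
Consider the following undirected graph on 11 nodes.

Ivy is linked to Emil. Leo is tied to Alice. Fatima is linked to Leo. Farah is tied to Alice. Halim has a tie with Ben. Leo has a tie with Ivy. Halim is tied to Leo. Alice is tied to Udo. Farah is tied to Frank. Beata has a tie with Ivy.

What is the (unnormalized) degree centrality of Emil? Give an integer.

Emil is directly tied to Ivy. That is 1 neighbor, so the degree of Emil is 1.

1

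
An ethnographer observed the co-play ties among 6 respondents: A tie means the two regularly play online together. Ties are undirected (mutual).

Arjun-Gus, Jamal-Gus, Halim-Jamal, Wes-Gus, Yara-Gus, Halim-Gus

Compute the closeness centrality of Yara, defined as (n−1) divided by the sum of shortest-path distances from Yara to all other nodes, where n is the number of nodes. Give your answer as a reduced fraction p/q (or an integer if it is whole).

5/9

Distances from Yara: Arjun:2, Gus:1, Halim:2, Jamal:2, Wes:2. Sum = 9.
n = 6, so closeness = 5/9.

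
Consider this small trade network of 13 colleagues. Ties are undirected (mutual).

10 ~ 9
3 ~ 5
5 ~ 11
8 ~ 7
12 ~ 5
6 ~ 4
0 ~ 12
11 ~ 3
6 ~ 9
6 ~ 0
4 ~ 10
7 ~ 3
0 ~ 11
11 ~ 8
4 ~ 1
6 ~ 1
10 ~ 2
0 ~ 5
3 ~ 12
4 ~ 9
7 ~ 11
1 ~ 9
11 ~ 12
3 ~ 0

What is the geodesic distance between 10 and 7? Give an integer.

One shortest route is 10 – 4 – 6 – 0 – 3 – 7, which uses 5 edges, and at distance 4 from 10 we only reach {3, 5, 11, 12}, which does not include 7. So d(10,7) = 5.

5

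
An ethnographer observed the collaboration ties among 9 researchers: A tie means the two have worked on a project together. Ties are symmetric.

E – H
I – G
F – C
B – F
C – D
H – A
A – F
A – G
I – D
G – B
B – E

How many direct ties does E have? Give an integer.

2

E is directly tied to B and H. That is 2 neighbors, so the degree of E is 2.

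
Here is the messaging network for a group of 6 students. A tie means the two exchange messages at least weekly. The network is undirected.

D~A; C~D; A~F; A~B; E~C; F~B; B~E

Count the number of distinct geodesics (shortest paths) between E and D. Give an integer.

The shortest distance is 2, and the only length-2 path is E–C–D. So there is exactly 1 shortest path.

1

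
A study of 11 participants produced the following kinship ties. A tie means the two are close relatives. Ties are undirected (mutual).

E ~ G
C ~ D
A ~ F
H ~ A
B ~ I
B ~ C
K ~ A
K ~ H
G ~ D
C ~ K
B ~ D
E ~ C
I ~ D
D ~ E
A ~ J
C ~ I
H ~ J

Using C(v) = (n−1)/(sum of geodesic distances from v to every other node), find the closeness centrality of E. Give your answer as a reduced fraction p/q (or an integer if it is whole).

Distances from E: A:3, B:2, C:1, D:1, F:4, G:1, H:3, I:2, J:4, K:2. Sum = 23.
n = 11, so closeness = 10/23.

10/23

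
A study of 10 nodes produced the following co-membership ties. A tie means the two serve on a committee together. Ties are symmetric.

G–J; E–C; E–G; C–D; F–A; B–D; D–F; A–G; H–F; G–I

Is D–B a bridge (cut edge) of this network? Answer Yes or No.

Yes

Without the D–B edge there is no alternate route between D and B, so the network disconnects. It is a bridge.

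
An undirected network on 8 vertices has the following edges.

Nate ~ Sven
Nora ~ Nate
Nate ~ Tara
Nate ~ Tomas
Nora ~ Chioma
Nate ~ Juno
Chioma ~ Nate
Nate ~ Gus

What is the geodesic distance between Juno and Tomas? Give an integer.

2

One shortest route is Juno – Nate – Tomas, which uses 2 edges, and Juno and Tomas are not directly tied, so nothing shorter exists. So d(Juno,Tomas) = 2.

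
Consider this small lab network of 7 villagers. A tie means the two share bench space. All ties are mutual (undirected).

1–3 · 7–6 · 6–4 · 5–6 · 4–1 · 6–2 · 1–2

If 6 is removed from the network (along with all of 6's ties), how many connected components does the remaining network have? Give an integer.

Without 6, the remaining ties split the others into: {7}; {1, 2, 3, 4}; {5}.
That's 3 separate components.

3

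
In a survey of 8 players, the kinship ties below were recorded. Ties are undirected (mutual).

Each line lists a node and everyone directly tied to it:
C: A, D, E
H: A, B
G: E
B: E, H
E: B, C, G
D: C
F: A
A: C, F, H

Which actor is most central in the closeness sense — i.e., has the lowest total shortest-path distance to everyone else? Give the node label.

Farness (sum of distances to all others) for each node — A:12, B:14, C:11, D:17, E:12, F:18, G:18, H:14.
The smallest farness is 11, for C, so C has the highest closeness.

C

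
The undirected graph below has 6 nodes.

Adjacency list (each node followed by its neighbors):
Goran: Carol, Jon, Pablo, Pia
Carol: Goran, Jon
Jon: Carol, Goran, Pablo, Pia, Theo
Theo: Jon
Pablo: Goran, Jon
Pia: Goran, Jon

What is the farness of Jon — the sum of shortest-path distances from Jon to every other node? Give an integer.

Distances from Jon: Carol:1, Goran:1, Pablo:1, Pia:1, Theo:1.
Sum = 1 + 1 + 1 + 1 + 1 = 5.

5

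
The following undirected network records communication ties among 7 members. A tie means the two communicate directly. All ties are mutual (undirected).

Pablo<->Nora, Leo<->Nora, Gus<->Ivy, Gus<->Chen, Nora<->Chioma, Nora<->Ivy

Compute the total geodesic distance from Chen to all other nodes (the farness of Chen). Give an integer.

18

Distances from Chen: Chioma:4, Gus:1, Ivy:2, Leo:4, Nora:3, Pablo:4.
Sum = 4 + 1 + 2 + 4 + 3 + 4 = 18.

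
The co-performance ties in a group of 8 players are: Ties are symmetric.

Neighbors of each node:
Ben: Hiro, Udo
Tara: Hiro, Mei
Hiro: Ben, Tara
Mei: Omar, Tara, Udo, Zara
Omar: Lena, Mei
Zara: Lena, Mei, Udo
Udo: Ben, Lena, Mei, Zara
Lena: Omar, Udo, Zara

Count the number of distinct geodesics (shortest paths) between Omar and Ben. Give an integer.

2

The shortest distance is 3. The length-3 paths are: Omar–Lena–Udo–Ben; Omar–Mei–Udo–Ben.
That gives 2 distinct shortest paths.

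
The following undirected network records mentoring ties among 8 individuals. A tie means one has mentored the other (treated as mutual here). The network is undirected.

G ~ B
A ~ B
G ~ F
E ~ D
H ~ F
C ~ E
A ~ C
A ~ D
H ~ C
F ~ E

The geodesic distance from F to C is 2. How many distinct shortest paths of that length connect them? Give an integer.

The shortest distance is 2. The length-2 paths are: F–E–C; F–H–C.
That gives 2 distinct shortest paths.

2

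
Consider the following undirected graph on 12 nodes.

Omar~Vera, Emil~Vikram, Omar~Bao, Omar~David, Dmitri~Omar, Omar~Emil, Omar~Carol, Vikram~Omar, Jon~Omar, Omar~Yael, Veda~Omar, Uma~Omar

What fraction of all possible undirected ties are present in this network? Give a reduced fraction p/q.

There are 12 edges and 12 nodes, so the maximum possible is C(12,2) = 66.
Density = 12/66 = 2/11.

2/11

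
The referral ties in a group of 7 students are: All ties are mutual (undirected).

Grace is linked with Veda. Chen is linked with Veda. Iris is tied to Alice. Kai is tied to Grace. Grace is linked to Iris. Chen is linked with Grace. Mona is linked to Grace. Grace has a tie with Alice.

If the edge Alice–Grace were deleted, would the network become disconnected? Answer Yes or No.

Even without that edge, Alice still reaches Grace via Alice – Iris – Grace, so the network stays connected. Not a bridge.

No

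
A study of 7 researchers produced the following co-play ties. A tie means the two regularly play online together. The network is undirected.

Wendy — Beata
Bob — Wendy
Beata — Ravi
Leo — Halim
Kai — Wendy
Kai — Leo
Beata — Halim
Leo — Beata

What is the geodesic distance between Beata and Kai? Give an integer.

One shortest route is Beata – Wendy – Kai, which uses 2 edges, and Beata and Kai are not directly tied, so nothing shorter exists. So d(Beata,Kai) = 2.

2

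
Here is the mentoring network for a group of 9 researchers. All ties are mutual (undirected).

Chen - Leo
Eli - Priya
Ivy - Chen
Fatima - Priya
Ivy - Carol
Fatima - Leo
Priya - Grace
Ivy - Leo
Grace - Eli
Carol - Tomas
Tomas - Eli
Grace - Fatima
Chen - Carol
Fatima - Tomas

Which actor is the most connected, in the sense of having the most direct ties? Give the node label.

Degrees — Carol:3, Chen:3, Eli:3, Fatima:4, Grace:3, Ivy:3, Leo:3, Priya:3, Tomas:3.
The maximum is 4, attained only by Fatima.

Fatima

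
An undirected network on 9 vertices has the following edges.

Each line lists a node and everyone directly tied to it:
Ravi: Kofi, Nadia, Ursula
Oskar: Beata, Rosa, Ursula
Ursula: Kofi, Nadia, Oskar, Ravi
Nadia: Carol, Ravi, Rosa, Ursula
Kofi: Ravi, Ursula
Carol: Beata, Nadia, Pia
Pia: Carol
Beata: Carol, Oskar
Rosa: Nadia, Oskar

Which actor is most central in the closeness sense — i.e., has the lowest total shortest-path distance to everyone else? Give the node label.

Farness (sum of distances to all others) for each node — Beata:16, Carol:14, Kofi:19, Nadia:12, Oskar:14, Pia:21, Ravi:15, Rosa:16, Ursula:13.
The smallest farness is 12, for Nadia, so Nadia has the highest closeness.

Nadia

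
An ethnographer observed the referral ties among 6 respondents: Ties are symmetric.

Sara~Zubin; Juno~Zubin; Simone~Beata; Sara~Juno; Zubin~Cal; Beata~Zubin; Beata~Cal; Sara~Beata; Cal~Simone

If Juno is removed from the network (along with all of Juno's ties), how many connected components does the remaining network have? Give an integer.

1

Juno's neighbors (Sara and Zubin) remain reachable from one another through other ties, so the rest of the network stays in one piece.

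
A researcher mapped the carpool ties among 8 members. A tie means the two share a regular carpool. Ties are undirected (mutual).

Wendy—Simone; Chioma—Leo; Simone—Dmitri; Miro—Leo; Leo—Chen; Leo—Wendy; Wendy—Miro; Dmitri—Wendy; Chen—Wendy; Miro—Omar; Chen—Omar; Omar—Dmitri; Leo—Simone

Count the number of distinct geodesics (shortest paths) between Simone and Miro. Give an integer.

2

The shortest distance is 2. The length-2 paths are: Simone–Wendy–Miro; Simone–Leo–Miro.
That gives 2 distinct shortest paths.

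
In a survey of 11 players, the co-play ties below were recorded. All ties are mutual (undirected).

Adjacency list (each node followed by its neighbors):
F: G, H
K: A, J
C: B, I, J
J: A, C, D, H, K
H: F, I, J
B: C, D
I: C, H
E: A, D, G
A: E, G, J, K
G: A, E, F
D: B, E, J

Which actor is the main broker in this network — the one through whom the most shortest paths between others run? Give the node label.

Unnormalized betweenness of each node: A:6, B:4/3, C:37/6, D:13/2, E:43/12, F:5/2, G:15/4, H:97/12, I:19/12, J:35/2, K:0.
J has the largest value, 35/2, making it the main broker — the node through which the most shortest paths run.

J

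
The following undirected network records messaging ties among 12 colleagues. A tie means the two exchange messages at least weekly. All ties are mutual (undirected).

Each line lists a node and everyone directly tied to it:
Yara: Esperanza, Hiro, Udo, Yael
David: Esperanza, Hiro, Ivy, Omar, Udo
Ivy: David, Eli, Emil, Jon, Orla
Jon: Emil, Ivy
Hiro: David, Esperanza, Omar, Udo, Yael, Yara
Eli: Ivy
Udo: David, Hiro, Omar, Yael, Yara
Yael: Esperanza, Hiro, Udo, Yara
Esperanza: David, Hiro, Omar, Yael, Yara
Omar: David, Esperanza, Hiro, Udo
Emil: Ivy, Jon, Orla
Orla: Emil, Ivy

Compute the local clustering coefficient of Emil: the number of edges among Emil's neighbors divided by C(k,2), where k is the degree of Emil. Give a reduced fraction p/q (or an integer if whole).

Emil's neighbors: Ivy, Jon, and Orla (k = 3).
Possible neighbor pairs: C(3,2) = 3. Edges among them: Ivy–Jon, Ivy–Orla → e = 2.
Clustering(Emil) = 2/3.

2/3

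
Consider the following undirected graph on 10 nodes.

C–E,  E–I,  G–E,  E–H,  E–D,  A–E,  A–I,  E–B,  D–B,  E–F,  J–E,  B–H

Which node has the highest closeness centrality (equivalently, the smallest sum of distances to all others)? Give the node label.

Farness (sum of distances to all others) for each node — A:16, B:15, C:17, D:16, E:9, F:17, G:17, H:16, I:16, J:17.
The smallest farness is 9, for E, so E has the highest closeness.

E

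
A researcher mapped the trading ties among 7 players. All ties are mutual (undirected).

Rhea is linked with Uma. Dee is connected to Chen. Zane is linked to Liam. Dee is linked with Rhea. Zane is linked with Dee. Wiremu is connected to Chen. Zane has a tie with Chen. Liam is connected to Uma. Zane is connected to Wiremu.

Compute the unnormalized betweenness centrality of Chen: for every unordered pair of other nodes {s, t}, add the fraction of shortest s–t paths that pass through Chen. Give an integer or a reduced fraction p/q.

1

Pairs whose geodesics pass through Chen — Dee–Wiremu: 1/2; Wiremu–Rhea: 1/2.
All other pairs contribute 0.
Summing the contributions gives betweenness(Chen) = 1.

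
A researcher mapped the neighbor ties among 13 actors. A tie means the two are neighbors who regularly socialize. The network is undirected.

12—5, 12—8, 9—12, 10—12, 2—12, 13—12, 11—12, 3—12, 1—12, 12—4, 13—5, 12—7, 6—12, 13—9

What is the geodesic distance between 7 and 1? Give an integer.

One shortest route is 7 – 12 – 1, which uses 2 edges, and 7 and 1 are not directly tied, so nothing shorter exists. So d(7,1) = 2.

2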